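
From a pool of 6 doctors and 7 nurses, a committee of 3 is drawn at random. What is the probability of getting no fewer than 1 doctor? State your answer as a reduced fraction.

There are C(13,3) = 286 ways to choose the 3.
The complement is all 3 are nurses: C(7,3) = 35.
Probability = 1 − 35/286 = 251/286.

251/286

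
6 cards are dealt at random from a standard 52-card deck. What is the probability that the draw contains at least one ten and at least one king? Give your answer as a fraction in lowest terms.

There are C(52,6) = 20358520 possible draws.
By inclusion-exclusion on the complements, draws missing all tens or all kings: C(48,6) + C(48,6) − C(44,6) = 12271512 + 12271512 − 7059052 = 17483972.
So draws with at least one of each: 20358520 − 17483972 = 2874548, probability 2874548/20358520 = 718637/5089630.

718637/5089630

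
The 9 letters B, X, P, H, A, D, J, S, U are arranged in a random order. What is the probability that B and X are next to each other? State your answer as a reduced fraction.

There are 9! = 362880 arrangements.
Treat B and X as a block: 8! arrangements of the blocks × 2 orders within the block = 2·40320 = 80640.
Probability = 80640/362880 = 2/9.

2/9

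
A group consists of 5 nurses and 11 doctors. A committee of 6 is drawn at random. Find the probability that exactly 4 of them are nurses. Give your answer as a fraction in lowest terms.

Total number of selections: C(16,6) = 8008.
Selections with exactly 4 nurses: choose 4 of the 5 nurses and 2 of the 11 doctors, C(5,4)·C(11,2) = 5·55 = 275.
Probability = 275/8008 = 25/728.

25/728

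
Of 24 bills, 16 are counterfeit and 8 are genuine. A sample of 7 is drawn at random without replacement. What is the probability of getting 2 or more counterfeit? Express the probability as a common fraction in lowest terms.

Total selections: C(24,7) = 346104.
Count the complement (fewer than 2 counterfeit): C(16,0)·C(8,7) + C(16,1)·C(8,6) = 8 + 448 = 456.
Probability = 1 − 456/346104 = 345648/346104 = 758/759.

758/759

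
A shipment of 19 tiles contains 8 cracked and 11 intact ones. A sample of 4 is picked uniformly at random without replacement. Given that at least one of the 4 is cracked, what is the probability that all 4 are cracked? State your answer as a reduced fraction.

Work in counts. Selections with at least one cracked: C(19,4) − C(11,4) = 3876 − 330 = 3546.
Of those, selections where all 4 are cracked: C(8,4) = 70.
Conditional probability = 70/3546 = 35/1773.

35/1773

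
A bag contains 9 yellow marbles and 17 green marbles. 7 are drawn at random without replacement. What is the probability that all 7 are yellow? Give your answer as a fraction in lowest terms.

There are C(26,7) = 657800 possible selections.
Selections with all yellow: C(9,7) = 36.
Probability = 36/657800 = 9/164450.

9/164450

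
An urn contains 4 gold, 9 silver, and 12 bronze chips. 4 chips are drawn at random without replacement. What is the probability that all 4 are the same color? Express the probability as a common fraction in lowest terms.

311/6325

There are C(25,4) = 12650 ways to draw 4 chips.
All same color: C(4,4) + C(9,4) + C(12,4) = 1 + 126 + 495 = 622.
Probability = 622/12650 = 311/6325.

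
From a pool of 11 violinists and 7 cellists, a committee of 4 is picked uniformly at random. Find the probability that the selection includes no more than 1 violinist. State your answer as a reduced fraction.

There are C(18,4) = 3060 ways to choose the 4.
Favorable selections (no more than 1 violinist): C(11,0)·C(7,4) + C(11,1)·C(7,3) = 35 + 385 = 420.
Probability = 420/3060 = 7/51.

7/51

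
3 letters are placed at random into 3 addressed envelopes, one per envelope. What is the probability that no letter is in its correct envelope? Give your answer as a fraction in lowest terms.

There are 3! = 6 assignments.
By inclusion-exclusion, assignments with no fixed points: C(3,0)·3! − C(3,1)·2! + C(3,2)·1! − C(3,3)·0! = 2.
Probability = 2/6 = 1/3.

1/3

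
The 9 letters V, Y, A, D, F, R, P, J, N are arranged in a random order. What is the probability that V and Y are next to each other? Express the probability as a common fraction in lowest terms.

There are 9! = 362880 arrangements.
Treat V and Y as a block: 8! arrangements of the blocks × 2 orders within the block = 2·40320 = 80640.
Probability = 80640/362880 = 2/9.

2/9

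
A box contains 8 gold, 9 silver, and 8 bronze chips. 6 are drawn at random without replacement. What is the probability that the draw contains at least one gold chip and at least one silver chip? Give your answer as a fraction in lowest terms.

There are C(25,6) = 177100 possible draws.
By inclusion-exclusion on the complements, draws missing all gold or all silver: C(17,6) + C(16,6) − C(8,6) = 12376 + 8008 − 28 = 20356.
So draws with at least one of each: 177100 − 20356 = 156744, probability 156744/177100 = 5598/6325.

5598/6325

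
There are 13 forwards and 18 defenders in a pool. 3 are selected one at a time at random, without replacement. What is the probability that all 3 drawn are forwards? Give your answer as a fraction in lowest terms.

Multiply the conditional probabilities at each draw: 13/31 · 12/30 · 11/29 = 1716/26970 = 286/4495.

286/4495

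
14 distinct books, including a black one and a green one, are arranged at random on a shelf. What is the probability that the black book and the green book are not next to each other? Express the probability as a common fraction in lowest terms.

6/7

There are 14! = 87178291200 arrangements.
Arrangements with the black book and the green book adjacent: 2·13! = 12454041600.
So not adjacent: 87178291200 − 12454041600 = 74724249600, probability 74724249600/87178291200 = 6/7.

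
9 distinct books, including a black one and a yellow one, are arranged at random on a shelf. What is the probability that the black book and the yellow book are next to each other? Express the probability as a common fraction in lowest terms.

2/9

There are 9! = 362880 arrangements.
Treat the black book and the yellow book as a block: 8! arrangements of the blocks × 2 orders within the block = 2·40320 = 80640.
Probability = 80640/362880 = 2/9.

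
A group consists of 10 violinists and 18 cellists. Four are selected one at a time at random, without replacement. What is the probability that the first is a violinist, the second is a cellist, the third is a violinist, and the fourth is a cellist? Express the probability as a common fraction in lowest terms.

51/910

Multiply the conditional probabilities at each draw: 10/28 · 18/27 · 9/26 · 17/25 = 27540/491400 = 51/910.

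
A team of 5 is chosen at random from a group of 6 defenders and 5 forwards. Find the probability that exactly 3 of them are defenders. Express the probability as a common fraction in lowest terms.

100/231

There are C(11,5) = 462 ways to choose 5 from 11.
Selections with exactly 3 defenders: choose 3 of the 6 defenders and 2 of the 5 forwards, C(6,3)·C(5,2) = 20·10 = 200.
Probability = 200/462 = 100/231.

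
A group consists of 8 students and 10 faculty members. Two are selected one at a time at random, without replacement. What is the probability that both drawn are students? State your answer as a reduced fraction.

Multiply the conditional probabilities at each draw: 8/18 · 7/17 = 56/306 = 28/153.

28/153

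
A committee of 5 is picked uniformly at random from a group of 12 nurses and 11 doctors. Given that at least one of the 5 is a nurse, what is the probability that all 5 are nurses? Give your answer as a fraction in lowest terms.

Work in counts. Selections with at least one nurse: C(23,5) − C(11,5) = 33649 − 462 = 33187.
Of those, selections where all 5 are nurses: C(12,5) = 792.
Conditional probability = 792/33187 = 72/3017.

72/3017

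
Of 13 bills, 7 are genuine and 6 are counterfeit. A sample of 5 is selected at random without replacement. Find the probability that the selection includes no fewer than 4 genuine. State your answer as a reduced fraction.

Total selections: C(13,5) = 1287.
Favorable selections (no fewer than 4 genuine): C(7,4)·C(6,1) + C(7,5)·C(6,0) = 210 + 21 = 231.
Probability = 231/1287 = 7/39.

7/39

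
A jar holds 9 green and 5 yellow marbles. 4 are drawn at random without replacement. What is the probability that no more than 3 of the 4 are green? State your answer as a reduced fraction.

125/143

There are C(14,4) = 1001 ways to choose the 4.
Favorable selections (no more than 3 green): C(9,0)·C(5,4) + C(9,1)·C(5,3) + C(9,2)·C(5,2) + C(9,3)·C(5,1) = 5 + 90 + 360 + 420 = 875.
Probability = 875/1001 = 125/143.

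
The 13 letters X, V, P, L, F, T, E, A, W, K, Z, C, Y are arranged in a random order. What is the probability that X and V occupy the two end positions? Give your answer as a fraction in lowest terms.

There are 13! = 6227020800 arrangements.
Place X and V at the ends in 2 ways, arrange the remaining 11 in 11! = 39916800 ways: 2·39916800 = 79833600.
Probability = 79833600/6227020800 = 1/78.

1/78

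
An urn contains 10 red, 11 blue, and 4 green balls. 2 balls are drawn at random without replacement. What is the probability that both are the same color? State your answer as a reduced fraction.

There are C(25,2) = 300 ways to draw 2 balls.
All same color: C(10,2) + C(11,2) + C(4,2) = 45 + 55 + 6 = 106.
Probability = 106/300 = 53/150.

53/150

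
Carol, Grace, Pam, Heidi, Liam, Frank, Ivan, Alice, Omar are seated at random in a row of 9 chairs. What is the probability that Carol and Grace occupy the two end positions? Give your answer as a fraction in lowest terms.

There are 9! = 362880 arrangements.
Place Carol and Grace at the ends in 2 ways, arrange the remaining 7 in 7! = 5040 ways: 2·5040 = 10080.
Probability = 10080/362880 = 1/36.

1/36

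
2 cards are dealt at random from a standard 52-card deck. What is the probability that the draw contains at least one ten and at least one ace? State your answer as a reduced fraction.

8/663

There are C(52,2) = 1326 possible draws.
By inclusion-exclusion on the complements, draws missing all tens or all aces: C(48,2) + C(48,2) − C(44,2) = 1128 + 1128 − 946 = 1310.
So draws with at least one of each: 1326 − 1310 = 16, probability 16/1326 = 8/663.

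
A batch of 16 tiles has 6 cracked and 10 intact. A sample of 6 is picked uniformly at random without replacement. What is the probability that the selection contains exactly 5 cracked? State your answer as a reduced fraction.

15/2002

The sample space is all 6-subsets of the 16: C(16,6) = 8008.
Selections with exactly 5 cracked: choose 5 of the 6 cracked and 1 of the 10 intact, C(6,5)·C(10,1) = 6·10 = 60.
Probability = 60/8008 = 15/2002.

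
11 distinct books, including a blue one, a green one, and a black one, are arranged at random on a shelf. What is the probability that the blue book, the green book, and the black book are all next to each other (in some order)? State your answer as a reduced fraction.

3/55

There are 11! = 39916800 arrangements.
Treat the three as one block: 9! placements × 3! orders within the block = 362880·6 = 2177280.
Probability = 2177280/39916800 = 3/55.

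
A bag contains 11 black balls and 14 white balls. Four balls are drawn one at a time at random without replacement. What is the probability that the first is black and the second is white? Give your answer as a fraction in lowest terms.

Multiply the conditional probabilities at each draw: 11/25 · 14/24 = 154/600 = 77/300.

77/300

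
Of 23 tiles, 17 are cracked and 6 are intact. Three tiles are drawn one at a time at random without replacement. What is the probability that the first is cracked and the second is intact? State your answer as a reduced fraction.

51/253

Multiply the conditional probabilities at each draw: 17/23 · 6/22 = 102/506 = 51/253.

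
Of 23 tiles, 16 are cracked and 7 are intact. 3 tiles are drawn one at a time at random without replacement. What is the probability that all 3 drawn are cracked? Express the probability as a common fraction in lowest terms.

Multiply the conditional probabilities at each draw: 16/23 · 15/22 · 14/21 = 3360/10626 = 80/253.

80/253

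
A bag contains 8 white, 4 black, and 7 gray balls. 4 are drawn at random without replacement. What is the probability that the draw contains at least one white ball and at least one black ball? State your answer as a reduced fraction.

554/969

There are C(19,4) = 3876 possible draws.
By inclusion-exclusion on the complements, draws missing all white or all black: C(11,4) + C(15,4) − C(7,4) = 330 + 1365 − 35 = 1660.
So draws with at least one of each: 3876 − 1660 = 2216, probability 2216/3876 = 554/969.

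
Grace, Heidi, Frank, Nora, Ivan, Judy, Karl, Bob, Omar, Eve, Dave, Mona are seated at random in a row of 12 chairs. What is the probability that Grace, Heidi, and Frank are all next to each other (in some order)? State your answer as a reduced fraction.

1/22

There are 12! = 479001600 arrangements.
Treat the three as one block: 10! placements × 3! orders within the block = 3628800·6 = 21772800.
Probability = 21772800/479001600 = 1/22.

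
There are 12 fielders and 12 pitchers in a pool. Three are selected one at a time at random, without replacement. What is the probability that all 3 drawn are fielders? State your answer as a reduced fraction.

5/46

Multiply the conditional probabilities at each draw: 12/24 · 11/23 · 10/22 = 1320/12144 = 5/46.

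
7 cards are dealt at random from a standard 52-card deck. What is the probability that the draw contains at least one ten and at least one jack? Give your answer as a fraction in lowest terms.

3105873/16723070

There are C(52,7) = 133784560 possible draws.
By inclusion-exclusion on the complements, draws missing all tens or all jacks: C(48,7) + C(48,7) − C(44,7) = 73629072 + 73629072 − 38320568 = 108937576.
So draws with at least one of each: 133784560 − 108937576 = 24846984, probability 24846984/133784560 = 3105873/16723070.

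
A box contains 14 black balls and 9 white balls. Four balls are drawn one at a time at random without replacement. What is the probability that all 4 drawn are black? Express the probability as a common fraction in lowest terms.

13/115

Multiply the conditional probabilities at each draw: 14/23 · 13/22 · 12/21 · 11/20 = 24024/212520 = 13/115.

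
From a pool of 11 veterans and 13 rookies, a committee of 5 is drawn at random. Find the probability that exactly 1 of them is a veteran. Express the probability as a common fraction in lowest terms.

715/3864

The sample space is all 5-subsets of the 24: C(24,5) = 42504.
Selections with exactly 1 veteran: choose 1 of the 11 veterans and 4 of the 13 rookies, C(11,1)·C(13,4) = 11·715 = 7865.
Probability = 7865/42504 = 715/3864.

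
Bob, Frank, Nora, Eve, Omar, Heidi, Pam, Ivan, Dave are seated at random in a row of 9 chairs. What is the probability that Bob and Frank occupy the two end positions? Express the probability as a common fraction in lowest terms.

1/36

There are 9! = 362880 arrangements.
Place Bob and Frank at the ends in 2 ways, arrange the remaining 7 in 7! = 5040 ways: 2·5040 = 10080.
Probability = 10080/362880 = 1/36.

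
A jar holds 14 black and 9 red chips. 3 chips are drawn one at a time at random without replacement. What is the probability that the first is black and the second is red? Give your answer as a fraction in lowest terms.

63/253

Multiply the conditional probabilities at each draw: 14/23 · 9/22 = 126/506 = 63/253.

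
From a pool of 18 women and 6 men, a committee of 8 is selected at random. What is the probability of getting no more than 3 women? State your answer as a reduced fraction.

Total selections: C(24,8) = 735471.
Favorable selections (no more than 3 women): C(18,2)·C(6,6) + C(18,3)·C(6,5) = 153 + 4896 = 5049.
Probability = 5049/735471 = 3/437.

3/437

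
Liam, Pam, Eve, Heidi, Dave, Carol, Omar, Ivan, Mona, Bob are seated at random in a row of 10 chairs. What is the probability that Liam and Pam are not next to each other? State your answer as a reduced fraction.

There are 10! = 3628800 arrangements.
Arrangements with Liam and Pam adjacent: 2·9! = 725760.
So not adjacent: 3628800 − 725760 = 2903040, probability 2903040/3628800 = 4/5.

4/5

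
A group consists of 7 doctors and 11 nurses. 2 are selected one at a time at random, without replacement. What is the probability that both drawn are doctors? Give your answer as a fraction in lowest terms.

Multiply the conditional probabilities at each draw: 7/18 · 6/17 = 42/306 = 7/51.

7/51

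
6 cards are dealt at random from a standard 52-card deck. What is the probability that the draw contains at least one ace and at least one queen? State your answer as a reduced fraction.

718637/5089630

There are C(52,6) = 20358520 possible draws.
By inclusion-exclusion on the complements, draws missing all aces or all queens: C(48,6) + C(48,6) − C(44,6) = 12271512 + 12271512 − 7059052 = 17483972.
So draws with at least one of each: 20358520 − 17483972 = 2874548, probability 2874548/20358520 = 718637/5089630.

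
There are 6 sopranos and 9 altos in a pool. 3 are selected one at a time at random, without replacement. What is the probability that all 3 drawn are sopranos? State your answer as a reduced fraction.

Multiply the conditional probabilities at each draw: 6/15 · 5/14 · 4/13 = 120/2730 = 4/91.

4/91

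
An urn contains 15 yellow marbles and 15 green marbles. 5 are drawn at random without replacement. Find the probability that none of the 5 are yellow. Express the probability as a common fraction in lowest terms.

11/522

There are C(30,5) = 142506 possible selections.
Selections with no yellow (all green): C(15,5) = 3003.
Probability = 3003/142506 = 11/522.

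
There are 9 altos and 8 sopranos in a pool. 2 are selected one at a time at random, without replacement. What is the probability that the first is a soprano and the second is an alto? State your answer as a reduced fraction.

Multiply the conditional probabilities at each draw: 8/17 · 9/16 = 72/272 = 9/34.

9/34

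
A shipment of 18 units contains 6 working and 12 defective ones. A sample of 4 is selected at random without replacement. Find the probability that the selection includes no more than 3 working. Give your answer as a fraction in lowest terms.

203/204

Total selections: C(18,4) = 3060.
The complement is exactly 4 working: C(6,4)·C(12,0) = 15.
Probability = 1 − 15/3060 = 3045/3060 = 203/204.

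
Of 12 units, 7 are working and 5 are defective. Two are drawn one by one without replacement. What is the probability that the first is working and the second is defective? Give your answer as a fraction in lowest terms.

Multiply the conditional probabilities at each draw: 7/12 · 5/11 = 35/132.

35/132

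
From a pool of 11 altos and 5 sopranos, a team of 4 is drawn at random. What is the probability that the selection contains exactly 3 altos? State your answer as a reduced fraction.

The sample space is all 4-subsets of the 16: C(16,4) = 1820.
Selections with exactly 3 altos: choose 3 of the 11 altos and 1 of the 5 sopranos, C(11,3)·C(5,1) = 165·5 = 825.
Probability = 825/1820 = 165/364.

165/364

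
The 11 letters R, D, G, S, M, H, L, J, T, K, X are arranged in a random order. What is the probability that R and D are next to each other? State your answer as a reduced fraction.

2/11

There are 11! = 39916800 arrangements.
Treat R and D as a block: 10! arrangements of the blocks × 2 orders within the block = 2·3628800 = 7257600.
Probability = 7257600/39916800 = 2/11.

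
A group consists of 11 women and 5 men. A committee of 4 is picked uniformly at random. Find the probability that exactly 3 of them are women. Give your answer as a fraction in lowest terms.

The sample space is all 4-subsets of the 16: C(16,4) = 1820.
Selections with exactly 3 women: choose 3 of the 11 women and 1 of the 5 men, C(11,3)·C(5,1) = 165·5 = 825.
Probability = 825/1820 = 165/364.

165/364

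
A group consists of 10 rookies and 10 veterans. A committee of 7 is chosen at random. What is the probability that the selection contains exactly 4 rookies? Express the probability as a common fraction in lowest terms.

105/323

Total number of selections: C(20,7) = 77520.
Selections with exactly 4 rookies: choose 4 of the 10 rookies and 3 of the 10 veterans, C(10,4)·C(10,3) = 210·120 = 25200.
Probability = 25200/77520 = 105/323.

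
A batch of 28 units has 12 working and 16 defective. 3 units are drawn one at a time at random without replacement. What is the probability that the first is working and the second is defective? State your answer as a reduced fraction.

Multiply the conditional probabilities at each draw: 12/28 · 16/27 = 192/756 = 16/63.

16/63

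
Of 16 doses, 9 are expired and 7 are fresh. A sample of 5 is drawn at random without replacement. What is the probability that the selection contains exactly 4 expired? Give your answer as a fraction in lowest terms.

There are C(16,5) = 4368 ways to choose 5 from 16.
Selections with exactly 4 expired: choose 4 of the 9 expired and 1 of the 7 fresh, C(9,4)·C(7,1) = 126·7 = 882.
Probability = 882/4368 = 21/104.

21/104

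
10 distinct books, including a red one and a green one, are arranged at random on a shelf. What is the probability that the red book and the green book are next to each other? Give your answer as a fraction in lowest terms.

1/5

There are 10! = 3628800 arrangements.
Treat the red book and the green book as a block: 9! arrangements of the blocks × 2 orders within the block = 2·362880 = 725760.
Probability = 725760/3628800 = 1/5.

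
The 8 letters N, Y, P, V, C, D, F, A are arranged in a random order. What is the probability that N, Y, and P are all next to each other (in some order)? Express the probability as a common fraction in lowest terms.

There are 8! = 40320 arrangements.
Treat the three as one block: 6! placements × 3! orders within the block = 720·6 = 4320.
Probability = 4320/40320 = 3/28.

3/28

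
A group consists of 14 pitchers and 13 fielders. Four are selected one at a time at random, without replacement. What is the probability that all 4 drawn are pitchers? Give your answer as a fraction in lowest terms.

Multiply the conditional probabilities at each draw: 14/27 · 13/26 · 12/25 · 11/24 = 24024/421200 = 77/1350.

77/1350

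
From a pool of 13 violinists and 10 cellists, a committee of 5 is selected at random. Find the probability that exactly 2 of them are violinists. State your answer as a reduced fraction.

Total number of selections: C(23,5) = 33649.
Selections with exactly 2 violinists: choose 2 of the 13 violinists and 3 of the 10 cellists, C(13,2)·C(10,3) = 78·120 = 9360.
Probability = 9360/33649.

9360/33649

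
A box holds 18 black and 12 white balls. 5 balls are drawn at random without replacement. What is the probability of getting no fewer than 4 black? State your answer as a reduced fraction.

2516/7917

Total selections: C(30,5) = 142506.
Favorable selections (no fewer than 4 black): C(18,4)·C(12,1) + C(18,5)·C(12,0) = 36720 + 8568 = 45288.
Probability = 45288/142506 = 2516/7917.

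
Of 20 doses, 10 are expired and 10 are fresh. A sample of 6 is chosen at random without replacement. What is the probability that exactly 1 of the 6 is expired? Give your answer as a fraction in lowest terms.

The sample space is all 6-subsets of the 20: C(20,6) = 38760.
Selections with exactly 1 expired: choose 1 of the 10 expired and 5 of the 10 fresh, C(10,1)·C(10,5) = 10·252 = 2520.
Probability = 2520/38760 = 21/323.

21/323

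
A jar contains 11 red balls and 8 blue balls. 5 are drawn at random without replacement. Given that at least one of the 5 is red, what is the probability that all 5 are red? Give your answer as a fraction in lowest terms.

Work in counts. Selections with at least one red: C(19,5) − C(8,5) = 11628 − 56 = 11572.
Of those, selections where all 5 are red: C(11,5) = 462.
Conditional probability = 462/11572 = 21/526.

21/526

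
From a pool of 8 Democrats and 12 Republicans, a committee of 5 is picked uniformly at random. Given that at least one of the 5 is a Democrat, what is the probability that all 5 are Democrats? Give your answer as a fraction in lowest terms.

7/1839

Work in counts. Selections with at least one Democrat: C(20,5) − C(12,5) = 15504 − 792 = 14712.
Of those, selections where all 5 are Democrats: C(8,5) = 56.
Conditional probability = 56/14712 = 7/1839.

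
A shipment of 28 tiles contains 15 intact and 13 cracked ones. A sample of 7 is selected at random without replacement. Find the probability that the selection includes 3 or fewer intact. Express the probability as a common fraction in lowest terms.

853/2070

Total selections: C(28,7) = 1184040.
Favorable selections (3 or fewer intact): C(15,0)·C(13,7) + C(15,1)·C(13,6) + C(15,2)·C(13,5) + C(15,3)·C(13,4) = 1716 + 25740 + 135135 + 325325 = 487916.
Probability = 487916/1184040 = 853/2070.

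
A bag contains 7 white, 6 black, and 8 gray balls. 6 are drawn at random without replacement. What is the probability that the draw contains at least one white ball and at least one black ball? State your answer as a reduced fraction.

29/34

There are C(21,6) = 54264 possible draws.
By inclusion-exclusion on the complements, draws missing all white or all black: C(14,6) + C(15,6) − C(8,6) = 3003 + 5005 − 28 = 7980.
So draws with at least one of each: 54264 − 7980 = 46284, probability 46284/54264 = 29/34.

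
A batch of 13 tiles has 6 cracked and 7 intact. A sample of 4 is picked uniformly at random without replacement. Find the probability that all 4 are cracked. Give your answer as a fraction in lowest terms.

There are C(13,4) = 715 possible selections.
Selections with all cracked: C(6,4) = 15.
Probability = 15/715 = 3/143.

3/143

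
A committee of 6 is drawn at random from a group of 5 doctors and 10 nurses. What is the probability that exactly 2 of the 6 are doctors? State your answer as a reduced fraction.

60/143

There are C(15,6) = 5005 ways to choose 6 from 15.
Selections with exactly 2 doctors: choose 2 of the 5 doctors and 4 of the 10 nurses, C(5,2)·C(10,4) = 10·210 = 2100.
Probability = 2100/5005 = 60/143.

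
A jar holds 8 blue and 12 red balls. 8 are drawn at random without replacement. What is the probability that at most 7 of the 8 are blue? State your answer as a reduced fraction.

There are C(20,8) = 125970 ways to choose the 8.
The complement is exactly 8 blue: C(8,8)·C(12,0) = 1.
Probability = 1 − 1/125970 = 125969/125970.

125969/125970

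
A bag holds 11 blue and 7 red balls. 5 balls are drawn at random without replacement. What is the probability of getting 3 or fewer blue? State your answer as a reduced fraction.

Total selections: C(18,5) = 8568.
Count the complement (more than 3 blue): C(11,4)·C(7,1) + C(11,5)·C(7,0) = 2310 + 462 = 2772.
Probability = 1 − 2772/8568 = 5796/8568 = 23/34.

23/34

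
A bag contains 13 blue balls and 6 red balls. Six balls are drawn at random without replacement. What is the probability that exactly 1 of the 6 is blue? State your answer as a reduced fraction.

Total number of selections: C(19,6) = 27132.
Selections with exactly 1 blue: choose 1 of the 13 blue and 5 of the 6 red, C(13,1)·C(6,5) = 13·6 = 78.
Probability = 78/27132 = 13/4522.

13/4522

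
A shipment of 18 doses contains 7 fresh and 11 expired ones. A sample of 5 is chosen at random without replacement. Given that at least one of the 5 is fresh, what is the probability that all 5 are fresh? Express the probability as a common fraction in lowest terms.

Work in counts. Selections with at least one fresh: C(18,5) − C(11,5) = 8568 − 462 = 8106.
Of those, selections where all 5 are fresh: C(7,5) = 21.
Conditional probability = 21/8106 = 1/386.

1/386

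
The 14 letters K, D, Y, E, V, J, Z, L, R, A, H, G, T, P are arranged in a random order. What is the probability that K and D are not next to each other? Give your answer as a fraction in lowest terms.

There are 14! = 87178291200 arrangements.
Arrangements with K and D adjacent: 2·13! = 12454041600.
So not adjacent: 87178291200 − 12454041600 = 74724249600, probability 74724249600/87178291200 = 6/7.

6/7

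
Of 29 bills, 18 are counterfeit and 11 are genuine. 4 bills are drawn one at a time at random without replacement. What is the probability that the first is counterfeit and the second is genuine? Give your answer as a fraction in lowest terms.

Multiply the conditional probabilities at each draw: 18/29 · 11/28 = 198/812 = 99/406.

99/406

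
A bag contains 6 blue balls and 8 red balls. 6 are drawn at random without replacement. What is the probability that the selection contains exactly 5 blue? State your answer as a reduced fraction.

16/1001

The sample space is all 6-subsets of the 14: C(14,6) = 3003.
Selections with exactly 5 blue: choose 5 of the 6 blue and 1 of the 8 red, C(6,5)·C(8,1) = 6·8 = 48.
Probability = 48/3003 = 16/1001.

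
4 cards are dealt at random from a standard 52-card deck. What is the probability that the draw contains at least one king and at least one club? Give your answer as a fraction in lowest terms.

52799/270725

There are C(52,4) = 270725 possible draws.
By inclusion-exclusion on the complements, draws missing all kings or all clubs: C(48,4) + C(39,4) − C(36,4) = 194580 + 82251 − 58905 = 217926.
So draws with at least one of each: 270725 − 217926 = 52799, probability 52799/270725.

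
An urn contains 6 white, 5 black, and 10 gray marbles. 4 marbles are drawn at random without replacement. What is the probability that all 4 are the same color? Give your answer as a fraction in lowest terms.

There are C(21,4) = 5985 ways to draw 4 marbles.
All same color: C(6,4) + C(5,4) + C(10,4) = 15 + 5 + 210 = 230.
Probability = 230/5985 = 46/1197.

46/1197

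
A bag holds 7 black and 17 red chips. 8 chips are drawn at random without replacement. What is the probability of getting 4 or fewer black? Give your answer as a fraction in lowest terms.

Total selections: C(24,8) = 735471.
Favorable selections (4 or fewer black): C(7,0)·C(17,8) + C(7,1)·C(17,7) + C(7,2)·C(17,6) + C(7,3)·C(17,5) + C(7,4)·C(17,4) = 24310 + 136136 + 259896 + 216580 + 83300 = 720222.
Probability = 720222/735471 = 614/627.

614/627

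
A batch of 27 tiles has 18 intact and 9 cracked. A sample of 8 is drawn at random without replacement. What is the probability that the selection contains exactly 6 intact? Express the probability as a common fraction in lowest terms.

1904/6325

There are C(27,8) = 2220075 ways to choose 8 from 27.
Selections with exactly 6 intact: choose 6 of the 18 intact and 2 of the 9 cracked, C(18,6)·C(9,2) = 18564·36 = 668304.
Probability = 668304/2220075 = 1904/6325.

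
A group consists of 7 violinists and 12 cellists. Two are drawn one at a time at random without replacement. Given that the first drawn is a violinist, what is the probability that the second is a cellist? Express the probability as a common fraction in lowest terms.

After removing one violinist, 18 remain: 6 violinists and 12 cellists.
So the probability the next is a cellist is 12/18 = 2/3.

2/3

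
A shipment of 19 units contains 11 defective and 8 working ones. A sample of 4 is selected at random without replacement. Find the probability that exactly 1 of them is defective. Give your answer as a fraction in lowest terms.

154/969

There are C(19,4) = 3876 ways to choose 4 from 19.
Selections with exactly 1 defective: choose 1 of the 11 defective and 3 of the 8 working, C(11,1)·C(8,3) = 11·56 = 616.
Probability = 616/3876 = 154/969.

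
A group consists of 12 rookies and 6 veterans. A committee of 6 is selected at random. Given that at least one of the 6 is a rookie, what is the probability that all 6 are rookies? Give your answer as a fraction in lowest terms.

Work in counts. Selections with at least one rookie: C(18,6) − C(6,6) = 18564 − 1 = 18563.
Of those, selections where all 6 are rookies: C(12,6) = 924.
Conditional probability = 924/18563.

924/18563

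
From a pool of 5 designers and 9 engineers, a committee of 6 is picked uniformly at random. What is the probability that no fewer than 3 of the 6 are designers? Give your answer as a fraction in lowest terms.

There are C(14,6) = 3003 ways to choose the 6.
Favorable selections (no fewer than 3 designers): C(5,3)·C(9,3) + C(5,4)·C(9,2) + C(5,5)·C(9,1) = 840 + 180 + 9 = 1029.
Probability = 1029/3003 = 49/143.

49/143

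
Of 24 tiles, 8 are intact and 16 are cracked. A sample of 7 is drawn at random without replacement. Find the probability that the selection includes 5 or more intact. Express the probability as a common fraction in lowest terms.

13/627

Total selections: C(24,7) = 346104.
Favorable selections (5 or more intact): C(8,5)·C(16,2) + C(8,6)·C(16,1) + C(8,7)·C(16,0) = 6720 + 448 + 8 = 7176.
Probability = 7176/346104 = 13/627.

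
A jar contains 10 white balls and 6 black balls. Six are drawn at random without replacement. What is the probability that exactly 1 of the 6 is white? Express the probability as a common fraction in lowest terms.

15/2002

Total number of selections: C(16,6) = 8008.
Selections with exactly 1 white: choose 1 of the 10 white and 5 of the 6 black, C(10,1)·C(6,5) = 10·6 = 60.
Probability = 60/8008 = 15/2002.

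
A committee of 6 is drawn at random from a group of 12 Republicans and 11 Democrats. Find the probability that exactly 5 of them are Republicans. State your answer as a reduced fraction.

264/3059

Total number of selections: C(23,6) = 100947.
Selections with exactly 5 Republicans: choose 5 of the 12 Republicans and 1 of the 11 Democrats, C(12,5)·C(11,1) = 792·11 = 8712.
Probability = 8712/100947 = 264/3059.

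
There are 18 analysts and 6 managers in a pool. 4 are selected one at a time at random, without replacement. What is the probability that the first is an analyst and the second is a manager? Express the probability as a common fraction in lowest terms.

Multiply the conditional probabilities at each draw: 18/24 · 6/23 = 108/552 = 9/46.

9/46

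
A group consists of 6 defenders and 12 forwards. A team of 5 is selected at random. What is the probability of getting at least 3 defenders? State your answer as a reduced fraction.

Total selections: C(18,5) = 8568.
Favorable selections (at least 3 defenders): C(6,3)·C(12,2) + C(6,4)·C(12,1) + C(6,5)·C(12,0) = 1320 + 180 + 6 = 1506.
Probability = 1506/8568 = 251/1428.

251/1428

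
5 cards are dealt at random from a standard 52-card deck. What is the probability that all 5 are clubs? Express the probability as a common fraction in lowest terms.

There are C(52,5) = 2598960 possible 5-card hands.
Hands that are all clubs: C(13,5) = 1287.
Probability = 1287/2598960 = 33/66640.

33/66640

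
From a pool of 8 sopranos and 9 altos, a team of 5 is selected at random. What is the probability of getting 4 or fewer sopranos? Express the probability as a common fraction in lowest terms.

219/221

There are C(17,5) = 6188 ways to choose the 5.
The complement is exactly 5 sopranos: C(8,5)·C(9,0) = 56.
Probability = 1 − 56/6188 = 6132/6188 = 219/221.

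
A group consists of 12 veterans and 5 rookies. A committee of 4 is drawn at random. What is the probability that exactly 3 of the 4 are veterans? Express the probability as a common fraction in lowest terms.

55/119

The sample space is all 4-subsets of the 17: C(17,4) = 2380.
Selections with exactly 3 veterans: choose 3 of the 12 veterans and 1 of the 5 rookies, C(12,3)·C(5,1) = 220·5 = 1100.
Probability = 1100/2380 = 55/119.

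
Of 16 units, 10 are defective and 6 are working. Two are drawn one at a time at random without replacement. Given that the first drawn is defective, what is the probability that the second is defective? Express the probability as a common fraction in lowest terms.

After removing one defective, 15 remain: 9 defective and 6 working.
So the probability the next is defective is 9/15 = 3/5.

3/5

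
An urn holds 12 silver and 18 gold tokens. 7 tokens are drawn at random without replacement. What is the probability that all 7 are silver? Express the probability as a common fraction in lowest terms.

11/28275

There are C(30,7) = 2035800 possible selections.
Selections with all silver: C(12,7) = 792.
Probability = 792/2035800 = 11/28275.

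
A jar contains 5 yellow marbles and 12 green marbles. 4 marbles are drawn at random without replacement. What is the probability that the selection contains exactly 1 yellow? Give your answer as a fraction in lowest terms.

55/119

The sample space is all 4-subsets of the 17: C(17,4) = 2380.
Selections with exactly 1 yellow: choose 1 of the 5 yellow and 3 of the 12 green, C(5,1)·C(12,3) = 5·220 = 1100.
Probability = 1100/2380 = 55/119.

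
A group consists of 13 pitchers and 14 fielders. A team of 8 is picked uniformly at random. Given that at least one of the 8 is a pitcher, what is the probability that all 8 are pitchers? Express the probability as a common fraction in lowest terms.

Work in counts. Selections with at least one pitcher: C(27,8) − C(14,8) = 2220075 − 3003 = 2217072.
Of those, selections where all 8 are pitchers: C(13,8) = 1287.
Conditional probability = 1287/2217072 = 3/5168.

3/5168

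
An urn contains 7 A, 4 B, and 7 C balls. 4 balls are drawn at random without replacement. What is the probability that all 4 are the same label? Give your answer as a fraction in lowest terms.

71/3060

There are C(18,4) = 3060 ways to draw 4 balls.
All same label: C(7,4) + C(4,4) + C(7,4) = 35 + 1 + 35 = 71.
Probability = 71/3060.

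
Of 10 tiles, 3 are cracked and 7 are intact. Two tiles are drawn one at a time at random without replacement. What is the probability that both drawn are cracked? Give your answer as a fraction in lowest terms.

1/15

Multiply the conditional probabilities at each draw: 3/10 · 2/9 = 6/90 = 1/15.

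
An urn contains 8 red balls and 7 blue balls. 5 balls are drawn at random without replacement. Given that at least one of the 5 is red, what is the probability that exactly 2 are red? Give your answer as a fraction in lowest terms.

Work in counts. Selections with at least one red: C(15,5) − C(7,5) = 3003 − 21 = 2982.
Of those, selections where exactly 2 are red: C(8,2)·C(7,3) = 28·35 = 980.
Conditional probability = 980/2982 = 70/213.

70/213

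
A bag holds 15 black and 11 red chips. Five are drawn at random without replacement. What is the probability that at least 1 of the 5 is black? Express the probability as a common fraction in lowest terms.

There are C(26,5) = 65780 ways to choose the 5.
The complement is all 5 are red: C(11,5) = 462.
Probability = 1 − 462/65780 = 65318/65780 = 2969/2990.

2969/2990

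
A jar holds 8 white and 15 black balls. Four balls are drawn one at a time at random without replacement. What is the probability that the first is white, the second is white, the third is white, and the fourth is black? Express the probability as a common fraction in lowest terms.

Multiply the conditional probabilities at each draw: 8/23 · 7/22 · 6/21 · 15/20 = 5040/212520 = 6/253.

6/253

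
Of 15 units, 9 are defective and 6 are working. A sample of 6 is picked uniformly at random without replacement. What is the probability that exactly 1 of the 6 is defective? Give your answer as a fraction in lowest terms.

Total number of selections: C(15,6) = 5005.
Selections with exactly 1 defective: choose 1 of the 9 defective and 5 of the 6 working, C(9,1)·C(6,5) = 9·6 = 54.
Probability = 54/5005.

54/5005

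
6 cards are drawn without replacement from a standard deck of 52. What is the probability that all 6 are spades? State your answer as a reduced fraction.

33/391510

There are C(52,6) = 20358520 possible 6-card hands.
Hands that are all spades: C(13,6) = 1716.
Probability = 1716/20358520 = 33/391510.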